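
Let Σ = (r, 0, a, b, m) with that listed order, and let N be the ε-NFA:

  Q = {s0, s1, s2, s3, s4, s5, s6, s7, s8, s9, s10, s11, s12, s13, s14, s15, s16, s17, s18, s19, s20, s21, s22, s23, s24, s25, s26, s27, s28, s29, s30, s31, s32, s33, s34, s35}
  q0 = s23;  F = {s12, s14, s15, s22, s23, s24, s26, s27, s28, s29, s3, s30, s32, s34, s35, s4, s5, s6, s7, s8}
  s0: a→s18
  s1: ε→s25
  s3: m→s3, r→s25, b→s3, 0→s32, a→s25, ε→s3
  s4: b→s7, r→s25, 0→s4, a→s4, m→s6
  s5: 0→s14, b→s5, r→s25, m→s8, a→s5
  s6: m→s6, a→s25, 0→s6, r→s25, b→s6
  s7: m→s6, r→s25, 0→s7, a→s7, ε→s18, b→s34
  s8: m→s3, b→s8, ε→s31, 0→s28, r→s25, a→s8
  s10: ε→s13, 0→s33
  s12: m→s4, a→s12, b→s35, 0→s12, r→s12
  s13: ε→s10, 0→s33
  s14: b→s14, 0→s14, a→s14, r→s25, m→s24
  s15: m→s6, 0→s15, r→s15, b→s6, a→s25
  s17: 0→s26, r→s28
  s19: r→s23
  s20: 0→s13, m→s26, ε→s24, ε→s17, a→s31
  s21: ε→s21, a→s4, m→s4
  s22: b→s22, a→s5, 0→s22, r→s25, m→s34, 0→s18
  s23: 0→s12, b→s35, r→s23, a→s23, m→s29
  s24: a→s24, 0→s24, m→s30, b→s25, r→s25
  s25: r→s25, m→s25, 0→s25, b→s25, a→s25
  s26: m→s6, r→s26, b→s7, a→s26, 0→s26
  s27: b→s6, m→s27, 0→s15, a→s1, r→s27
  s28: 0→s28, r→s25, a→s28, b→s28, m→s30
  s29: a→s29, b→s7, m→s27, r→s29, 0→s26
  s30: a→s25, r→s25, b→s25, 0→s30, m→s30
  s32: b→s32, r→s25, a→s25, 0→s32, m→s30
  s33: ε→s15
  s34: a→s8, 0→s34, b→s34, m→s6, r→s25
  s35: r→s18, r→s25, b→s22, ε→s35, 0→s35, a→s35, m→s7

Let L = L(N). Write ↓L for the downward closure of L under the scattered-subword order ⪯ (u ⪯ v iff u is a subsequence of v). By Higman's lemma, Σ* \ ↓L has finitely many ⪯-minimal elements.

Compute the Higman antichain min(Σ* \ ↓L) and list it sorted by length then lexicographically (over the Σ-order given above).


A = [br, 0mr, mma, bba0mb].

|Q|=36, |F|=20, |δ|=129 (11 ε).
min D↑ (21 st, q0=0, F={5}): 0:r→0,0→1,a→0,b→2,m→3 1:r→1,0→1,a→1,b→2,m→4 2:r→5,0→2,a→2,b→6,m→7 3:r→3,0→8,a→3,b→7,m→9 4:r→5,0→4,a→4,b→7,m→10 5:r→5,0→5,a→5,b→5,m→5 6:r→5,0→6,a→11,b→6,m→12 7:r→5,0→7,a→7,b→12,m→10 8:r→8,0→8,a→8,b→7,m→10 9:r→9,0→13,a→5,b→10,m→9 10:r→5,0→10,a→5,b→10,m→10 11:r→5,0→14,a→11,b→11,m→15 12:r→5,0→12,a→15,b→12,m→10 13:r→13,0→13,a→5,b→10,m→10 14:r→5,0→14,a→14,b→14,m→16 15:r→5,0→17,a→15,b→15,m→18 16:r→5,0→16,a→16,b→5,m→19 17:r→5,0→17,a→17,b→17,m→19 18:r→5,0→20,a→5,b→18,m→18 19:r→5,0→19,a→5,b→5,m→19 20:r→5,0→20,a→5,b→20,m→19.
'br': |S_i|=[24, 16, 2] end={s18,s25} rej; 2/2 deletions ∈↓L.
'0mr': |S_i|=[24, 20, 13, 1] end={s25} rej; 3/3 del acc.
'mma': run [24, 18, 8, 2] end={s1,s25} rej; 3/3 deletions ∈↓L.
'bba0mb': N↓-sim [24, 16, 14, 10, 6, 3, 1] end={s25} rej; 6/6 single-dels accept.
4 minimals (antichain).


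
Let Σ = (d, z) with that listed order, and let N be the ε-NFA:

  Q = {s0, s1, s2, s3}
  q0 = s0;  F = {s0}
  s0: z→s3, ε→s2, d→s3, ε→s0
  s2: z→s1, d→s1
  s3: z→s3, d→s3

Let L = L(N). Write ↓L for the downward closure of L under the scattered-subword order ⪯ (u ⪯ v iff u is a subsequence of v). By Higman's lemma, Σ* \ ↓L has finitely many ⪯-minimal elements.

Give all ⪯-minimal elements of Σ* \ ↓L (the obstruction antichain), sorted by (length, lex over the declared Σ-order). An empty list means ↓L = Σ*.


A = [d, z].

|Q|=4, |F|=1, |δ|=8 (2 ε).
min D↑ (2 st, q0=0, F={1}): 0:d→1,z→1 1:d→1,z→1 (ε-aug+det+¬).
'd': |S_i|=[4, 2] end={s1,s3} rej; 1/1 deletions ∈↓L.
'z': run [4, 2] end={s1,s3} — reject; 1/1 single-dels accept.
2 obstructions.


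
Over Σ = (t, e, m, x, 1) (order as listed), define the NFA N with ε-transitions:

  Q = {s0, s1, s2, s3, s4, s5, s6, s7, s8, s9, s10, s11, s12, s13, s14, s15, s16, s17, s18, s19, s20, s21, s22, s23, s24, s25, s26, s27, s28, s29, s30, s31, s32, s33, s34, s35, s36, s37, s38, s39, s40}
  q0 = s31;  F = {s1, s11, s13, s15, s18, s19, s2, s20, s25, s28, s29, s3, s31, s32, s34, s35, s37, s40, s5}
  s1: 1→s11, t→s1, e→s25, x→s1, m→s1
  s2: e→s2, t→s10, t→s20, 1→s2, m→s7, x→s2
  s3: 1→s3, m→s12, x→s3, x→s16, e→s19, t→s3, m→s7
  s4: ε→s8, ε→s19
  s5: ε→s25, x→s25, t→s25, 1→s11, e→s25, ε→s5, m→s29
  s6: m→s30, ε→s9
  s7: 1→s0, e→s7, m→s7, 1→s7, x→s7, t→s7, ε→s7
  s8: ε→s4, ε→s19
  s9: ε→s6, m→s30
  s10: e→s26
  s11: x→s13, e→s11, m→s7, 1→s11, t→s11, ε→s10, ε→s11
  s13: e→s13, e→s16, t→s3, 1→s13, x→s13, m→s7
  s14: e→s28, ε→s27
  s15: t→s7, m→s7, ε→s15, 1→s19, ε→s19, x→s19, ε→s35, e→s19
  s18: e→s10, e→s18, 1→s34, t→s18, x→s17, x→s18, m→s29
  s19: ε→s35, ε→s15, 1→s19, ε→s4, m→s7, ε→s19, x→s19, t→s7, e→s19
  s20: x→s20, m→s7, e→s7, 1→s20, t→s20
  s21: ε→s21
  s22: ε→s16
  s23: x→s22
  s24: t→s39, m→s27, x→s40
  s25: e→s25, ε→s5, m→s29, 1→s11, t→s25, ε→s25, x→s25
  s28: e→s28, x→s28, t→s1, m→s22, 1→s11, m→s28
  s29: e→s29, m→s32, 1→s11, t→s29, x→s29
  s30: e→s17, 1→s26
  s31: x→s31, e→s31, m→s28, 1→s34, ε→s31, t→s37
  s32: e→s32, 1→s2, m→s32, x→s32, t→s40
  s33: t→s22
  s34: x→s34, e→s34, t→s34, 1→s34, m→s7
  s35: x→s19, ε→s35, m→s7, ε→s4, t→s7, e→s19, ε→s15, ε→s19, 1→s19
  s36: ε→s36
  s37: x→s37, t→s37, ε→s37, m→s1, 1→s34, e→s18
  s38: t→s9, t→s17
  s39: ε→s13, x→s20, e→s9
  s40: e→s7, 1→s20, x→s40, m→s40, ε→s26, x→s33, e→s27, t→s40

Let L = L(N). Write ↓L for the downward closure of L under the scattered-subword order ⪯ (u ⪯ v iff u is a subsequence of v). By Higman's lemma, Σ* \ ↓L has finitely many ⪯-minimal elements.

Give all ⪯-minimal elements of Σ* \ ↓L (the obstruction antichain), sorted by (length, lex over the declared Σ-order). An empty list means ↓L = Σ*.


Antichain: [1m, temmte, m1xtet].

|Q|=41, |F|=19, |δ|=157 (32 ε).
min D↑ (17 st, q0=0, F={7}): 0:t→1,e→0,m→2,x→0,1→3 1:t→1,e→4,m→5,x→1,1→3 2:t→5,e→2,m→2,x→2,1→6 3:t→3,e→3,m→7,x→3,1→3 4:t→4,e→4,m→8,x→4,1→3 5:t→5,e→9,m→5,x→5,1→6 6:t→6,e→6,m→7,x→10,1→6 7:t→7,e→7,m→7,x→7,1→7 8:t→8,e→8,m→11,x→8,1→6 9:t→9,e→9,m→8,x→9,1→6 10:t→12,e→10,m→7,x→10,1→10 11:t→13,e→11,m→11,x→11,1→14 12:t→12,e→15,m→7,x→12,1→12 13:t→13,e→7,m→13,x→13,1→16 14:t→16,e→14,m→7,x→14,1→14 15:t→7,e→15,m→7,x→15,1→15 16:t→16,e→7,m→7,x→16,1→16 (ε-aug+det+¬).
'1m': |S_i|=[31, 17, 3] end={s0,s12,s7} rej; 2/2 single-dels accept.
'temmte': |S_i|=[31, 29, 27, 22, 13, 10, 4] end={s0,s26,s27,s7} — reject; 6/6 deletions ∈↓L.
'm1xtet': |S_i|=[31, 26, 16, 15, 13, 8, 2] end={s0,s7} ∉↓L; 6/6 deletions ∈↓L.
3 words, ⪯-incomp.


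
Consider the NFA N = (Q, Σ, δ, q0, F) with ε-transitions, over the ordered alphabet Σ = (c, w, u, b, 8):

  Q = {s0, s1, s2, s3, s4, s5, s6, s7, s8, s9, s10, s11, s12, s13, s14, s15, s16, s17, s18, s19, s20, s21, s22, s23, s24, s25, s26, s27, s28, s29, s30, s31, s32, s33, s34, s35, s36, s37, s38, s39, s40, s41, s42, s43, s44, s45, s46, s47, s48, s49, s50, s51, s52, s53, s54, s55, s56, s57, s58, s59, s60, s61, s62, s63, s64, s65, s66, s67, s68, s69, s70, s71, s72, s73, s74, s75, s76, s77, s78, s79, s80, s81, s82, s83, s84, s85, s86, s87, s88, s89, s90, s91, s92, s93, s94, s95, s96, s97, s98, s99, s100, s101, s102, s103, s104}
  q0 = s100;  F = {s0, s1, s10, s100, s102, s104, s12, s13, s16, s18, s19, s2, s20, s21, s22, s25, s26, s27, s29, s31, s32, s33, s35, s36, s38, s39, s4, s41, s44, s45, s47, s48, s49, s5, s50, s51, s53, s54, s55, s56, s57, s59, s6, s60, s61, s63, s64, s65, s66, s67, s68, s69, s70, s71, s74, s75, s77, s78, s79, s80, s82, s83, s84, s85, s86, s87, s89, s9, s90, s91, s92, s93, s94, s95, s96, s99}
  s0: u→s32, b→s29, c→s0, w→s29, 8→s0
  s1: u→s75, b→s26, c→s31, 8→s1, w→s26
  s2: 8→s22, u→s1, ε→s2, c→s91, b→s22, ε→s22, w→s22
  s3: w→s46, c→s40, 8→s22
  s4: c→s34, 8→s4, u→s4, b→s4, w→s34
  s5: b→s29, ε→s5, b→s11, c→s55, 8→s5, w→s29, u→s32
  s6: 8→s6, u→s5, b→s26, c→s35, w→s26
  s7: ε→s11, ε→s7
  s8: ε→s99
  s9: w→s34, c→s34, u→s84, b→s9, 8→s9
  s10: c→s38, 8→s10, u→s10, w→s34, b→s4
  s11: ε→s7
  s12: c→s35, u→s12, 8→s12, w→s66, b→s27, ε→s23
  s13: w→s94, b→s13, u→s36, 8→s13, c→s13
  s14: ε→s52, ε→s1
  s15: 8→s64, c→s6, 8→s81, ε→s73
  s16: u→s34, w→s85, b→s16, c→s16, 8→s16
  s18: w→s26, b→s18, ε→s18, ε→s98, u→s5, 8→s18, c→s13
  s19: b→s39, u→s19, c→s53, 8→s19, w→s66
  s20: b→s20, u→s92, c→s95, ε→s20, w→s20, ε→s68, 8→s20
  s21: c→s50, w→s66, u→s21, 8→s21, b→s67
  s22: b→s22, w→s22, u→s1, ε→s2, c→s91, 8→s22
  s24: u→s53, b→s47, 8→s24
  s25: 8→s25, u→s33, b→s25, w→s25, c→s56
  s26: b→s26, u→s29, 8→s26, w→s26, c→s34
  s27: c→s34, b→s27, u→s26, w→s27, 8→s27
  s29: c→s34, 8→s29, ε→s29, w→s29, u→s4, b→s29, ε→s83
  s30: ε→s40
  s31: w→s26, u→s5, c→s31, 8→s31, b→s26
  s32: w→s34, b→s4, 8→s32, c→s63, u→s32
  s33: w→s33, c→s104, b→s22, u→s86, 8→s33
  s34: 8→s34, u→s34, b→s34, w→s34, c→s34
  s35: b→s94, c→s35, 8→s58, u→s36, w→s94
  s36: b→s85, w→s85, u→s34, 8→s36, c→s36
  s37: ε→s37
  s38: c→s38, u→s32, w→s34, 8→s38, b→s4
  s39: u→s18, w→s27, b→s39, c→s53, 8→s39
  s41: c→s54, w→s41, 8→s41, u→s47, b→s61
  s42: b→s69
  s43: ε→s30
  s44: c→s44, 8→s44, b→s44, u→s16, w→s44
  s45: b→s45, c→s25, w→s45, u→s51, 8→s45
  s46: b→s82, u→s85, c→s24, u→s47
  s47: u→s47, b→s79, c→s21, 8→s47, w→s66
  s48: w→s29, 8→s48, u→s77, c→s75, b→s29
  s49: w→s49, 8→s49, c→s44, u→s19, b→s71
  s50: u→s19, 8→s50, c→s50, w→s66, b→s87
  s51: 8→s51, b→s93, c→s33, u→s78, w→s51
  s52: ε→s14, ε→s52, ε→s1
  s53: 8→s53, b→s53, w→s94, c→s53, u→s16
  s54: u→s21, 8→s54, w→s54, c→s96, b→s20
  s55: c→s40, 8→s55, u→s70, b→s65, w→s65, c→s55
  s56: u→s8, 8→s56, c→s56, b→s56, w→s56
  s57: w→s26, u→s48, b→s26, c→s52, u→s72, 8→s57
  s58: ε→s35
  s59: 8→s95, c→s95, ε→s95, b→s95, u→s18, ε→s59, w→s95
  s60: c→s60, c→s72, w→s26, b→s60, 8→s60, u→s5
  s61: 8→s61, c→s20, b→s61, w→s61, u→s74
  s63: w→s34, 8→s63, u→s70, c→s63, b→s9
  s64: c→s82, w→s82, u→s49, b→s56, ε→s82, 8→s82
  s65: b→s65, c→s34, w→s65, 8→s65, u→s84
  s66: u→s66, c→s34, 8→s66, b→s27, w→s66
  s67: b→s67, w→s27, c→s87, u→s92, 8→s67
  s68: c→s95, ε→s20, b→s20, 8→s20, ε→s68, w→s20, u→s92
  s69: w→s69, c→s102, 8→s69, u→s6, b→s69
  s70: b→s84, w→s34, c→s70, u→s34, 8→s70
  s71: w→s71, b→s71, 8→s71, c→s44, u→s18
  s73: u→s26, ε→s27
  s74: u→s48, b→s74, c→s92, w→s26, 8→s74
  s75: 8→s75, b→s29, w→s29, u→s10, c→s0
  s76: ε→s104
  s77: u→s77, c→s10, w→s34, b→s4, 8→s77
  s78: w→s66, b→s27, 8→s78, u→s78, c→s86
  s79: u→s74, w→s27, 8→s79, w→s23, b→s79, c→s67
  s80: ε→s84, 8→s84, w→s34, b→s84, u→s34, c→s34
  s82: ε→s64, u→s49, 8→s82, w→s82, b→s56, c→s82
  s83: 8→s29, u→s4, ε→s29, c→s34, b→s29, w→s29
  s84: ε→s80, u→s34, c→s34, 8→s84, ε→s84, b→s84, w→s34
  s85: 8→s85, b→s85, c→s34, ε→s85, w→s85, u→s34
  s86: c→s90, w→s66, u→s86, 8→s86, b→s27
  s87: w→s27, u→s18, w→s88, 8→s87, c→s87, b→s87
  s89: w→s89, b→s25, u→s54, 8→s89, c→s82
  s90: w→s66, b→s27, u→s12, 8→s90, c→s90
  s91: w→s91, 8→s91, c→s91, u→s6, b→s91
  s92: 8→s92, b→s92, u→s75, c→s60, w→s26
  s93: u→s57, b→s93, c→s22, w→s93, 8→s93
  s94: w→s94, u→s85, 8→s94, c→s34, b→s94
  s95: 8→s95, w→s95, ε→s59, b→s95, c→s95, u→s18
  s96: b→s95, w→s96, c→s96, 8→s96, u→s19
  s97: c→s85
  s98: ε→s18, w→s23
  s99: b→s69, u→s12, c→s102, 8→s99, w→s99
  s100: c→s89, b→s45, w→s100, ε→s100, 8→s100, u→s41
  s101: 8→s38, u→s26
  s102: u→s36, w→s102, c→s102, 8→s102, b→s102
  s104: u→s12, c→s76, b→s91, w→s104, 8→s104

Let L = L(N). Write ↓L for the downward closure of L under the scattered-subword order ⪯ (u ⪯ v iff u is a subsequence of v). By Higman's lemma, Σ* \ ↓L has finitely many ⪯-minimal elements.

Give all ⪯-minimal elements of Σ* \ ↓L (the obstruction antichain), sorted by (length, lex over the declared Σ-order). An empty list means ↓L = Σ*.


Antichain: [uuwc, buubc, ccucuu, ubuuuw].

|Q|=105, |F|=76, |δ|=451 (41 ε).
min D↑ (71 st, q0=0, F={32}): 0:c→1,w→0,u→2,b→3,8→0 1:c→4,w→1,u→5,b→6,8→1 2:c→5,w→2,u→7,b→8,8→2 3:c→6,w→3,u→9,b→3,8→3 4:c→4,w→4,u→10,b→11,8→4 5:c→12,w→5,u→13,b→14,8→5 6:c→11,w→6,u→15,b→6,8→6 7:c→13,w→16,u→7,b→17,8→7 8:c→14,w→8,u→18,b→8,8→8 9:c→15,w→9,u→19,b→20,8→9 10:c→21,w→10,u→22,b→23,8→10 11:c→11,w→11,u→24,b→11,8→11 12:c→12,w→12,u→22,b→25,8→12 13:c→26,w→16,u→13,b→27,8→13 14:c→25,w→14,u→28,b→14,8→14 15:c→29,w→15,u→30,b→31,8→15 16:c→32,w→16,u→16,b→33,8→16 17:c→27,w→33,u→18,b→17,8→17 18:c→28,w→34,u→35,b→18,8→18 19:c→30,w→16,u→19,b→33,8→19 20:c→31,w→20,u→36,b→20,8→20 21:c→21,w→21,u→37,b→21,8→21 22:c→38,w→16,u→22,b→39,8→22 23:c→21,w→23,u→40,b→23,8→23 24:c→41,w→24,u→42,b→43,8→24 25:c→25,w→25,u→40,b→25,8→25 26:c→26,w→16,u→22,b→44,8→26 27:c→44,w→33,u→28,b→27,8→27 28:c→45,w→34,u→46,b→28,8→28 29:c→29,w→29,u→42,b→47,8→29 30:c→48,w→16,u→30,b→33,8→30 31:c→47,w→31,u→49,b→31,8→31 32:c→32,w→32,u→32,b→32,8→32 33:c→32,w→33,u→34,b→33,8→33 34:c→32,w→34,u→50,b→34,8→34 35:c→46,w→50,u→51,b→50,8→35 36:c→49,w→34,u→35,b→34,8→36 37:c→37,w→52,u→32,b→37,8→37 38:c→38,w→53,u→37,b→38,8→38 39:c→38,w→33,u→40,b→39,8→39 40:c→54,w→34,u→55,b→40,8→40 41:c→41,w→41,u→56,b→41,8→41 42:c→57,w→16,u→42,b→33,8→42 43:c→41,w→43,u→58,b→43,8→43 44:c→44,w→33,u→40,b→44,8→44 45:c→45,w→34,u→55,b→45,8→45 46:c→59,w→50,u→60,b→50,8→46 47:c→47,w→47,u→58,b→47,8→47 48:c→48,w→16,u→42,b→33,8→48 49:c→61,w→34,u→46,b→34,8→49 50:c→32,w→50,u→62,b→50,8→50 51:c→60,w→32,u→51,b→62,8→51 52:c→32,w→52,u→32,b→52,8→52 53:c→32,w→53,u→52,b→53,8→53 54:c→54,w→53,u→56,b→54,8→54 55:c→63,w→50,u→64,b→50,8→55 56:c→56,w→52,u→32,b→52,8→56 57:c→57,w→53,u→56,b→53,8→57 58:c→57,w→34,u→55,b→34,8→58 59:c→59,w→50,u→64,b→50,8→59 60:c→65,w→32,u→60,b→62,8→60 61:c→61,w→34,u→55,b→34,8→61 62:c→32,w→32,u→62,b→62,8→62 63:c→63,w→66,u→67,b→66,8→63 64:c→68,w→32,u→64,b→62,8→64 65:c→65,w→32,u→64,b→62,8→65 66:c→32,w→66,u→69,b→66,8→66 67:c→67,w→32,u→32,b→69,8→67 68:c→68,w→32,u→67,b→70,8→68 69:c→32,w→32,u→32,b→69,8→69 70:c→32,w→32,u→69,b→70,8→70 [Hopcroft].
'uuwc': |S_i|=[89, 82, 59, 14, 1] end={s34} rej; 4/4 deletions ∈↓L.
'buubc': N↓-sim [89, 77, 61, 42, 14, 1] end={s34} ∉↓L; 5/5 deletions ∈↓L.
'ccucuu': N↓-sim [89, 76, 59, 41, 19, 7, 1] end={s34} rej; 6/6 deletions ∈↓L.
'ubuuuw': |S_i|=[89, 82, 63, 43, 25, 11, 1] end={s34} — reject; 6/6 single-dels accept.
4 words, ⪯-incomp.


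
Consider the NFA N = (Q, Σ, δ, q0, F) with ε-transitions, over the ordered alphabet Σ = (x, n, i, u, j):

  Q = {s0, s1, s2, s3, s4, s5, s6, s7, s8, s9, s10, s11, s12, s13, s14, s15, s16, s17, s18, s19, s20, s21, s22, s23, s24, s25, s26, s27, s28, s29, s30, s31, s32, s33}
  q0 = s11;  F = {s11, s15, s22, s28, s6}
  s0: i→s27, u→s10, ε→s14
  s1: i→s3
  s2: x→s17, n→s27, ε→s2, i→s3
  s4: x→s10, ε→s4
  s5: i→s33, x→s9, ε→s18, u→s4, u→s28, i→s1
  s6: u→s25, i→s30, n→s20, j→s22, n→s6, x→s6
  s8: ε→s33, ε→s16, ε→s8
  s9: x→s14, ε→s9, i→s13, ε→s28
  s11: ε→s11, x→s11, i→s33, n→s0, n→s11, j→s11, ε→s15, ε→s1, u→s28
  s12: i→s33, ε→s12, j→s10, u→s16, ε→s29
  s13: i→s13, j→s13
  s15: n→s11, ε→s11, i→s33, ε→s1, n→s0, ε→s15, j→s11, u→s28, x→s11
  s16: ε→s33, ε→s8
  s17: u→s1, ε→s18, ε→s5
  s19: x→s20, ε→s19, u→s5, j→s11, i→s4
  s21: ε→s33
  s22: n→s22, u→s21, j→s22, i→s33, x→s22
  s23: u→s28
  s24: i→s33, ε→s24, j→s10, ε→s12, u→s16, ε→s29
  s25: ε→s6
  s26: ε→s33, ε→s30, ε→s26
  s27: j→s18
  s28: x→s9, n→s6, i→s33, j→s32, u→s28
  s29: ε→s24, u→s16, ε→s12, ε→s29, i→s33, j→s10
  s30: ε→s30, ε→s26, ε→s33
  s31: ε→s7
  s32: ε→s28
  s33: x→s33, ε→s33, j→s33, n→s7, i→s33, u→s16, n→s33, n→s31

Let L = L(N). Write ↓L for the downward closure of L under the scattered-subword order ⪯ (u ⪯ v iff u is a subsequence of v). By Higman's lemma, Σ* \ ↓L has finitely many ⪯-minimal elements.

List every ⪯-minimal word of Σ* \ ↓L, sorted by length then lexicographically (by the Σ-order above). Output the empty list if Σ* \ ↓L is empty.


min(Σ*\↓L) = [i, unju].

|Q|=34, |F|=5, |δ|=106 (39 ε).
min D↑ (5 st, q0=0, F={1}): 0:x→0,n→0,i→1,u→2,j→0 1:x→1,n→1,i→1,u→1,j→1 2:x→2,n→3,i→1,u→2,j→2 3:x→3,n→3,i→1,u→3,j→4 4:x→4,n→4,i→1,u→1,j→4 [Hopcroft].
'i': N↓-sim [25, 11] end={s13,s16,s18,s26,s27,s3,s30,s31,s33,s7,s8} — reject; 1/1 single-dels accept.
'unju': N↓-sim [25, 18, 12, 7, 6] end={s16,s21,s31,s33,s7,s8} — reject; 4/4 deletions ∈↓L.
2 minimals (antichain).


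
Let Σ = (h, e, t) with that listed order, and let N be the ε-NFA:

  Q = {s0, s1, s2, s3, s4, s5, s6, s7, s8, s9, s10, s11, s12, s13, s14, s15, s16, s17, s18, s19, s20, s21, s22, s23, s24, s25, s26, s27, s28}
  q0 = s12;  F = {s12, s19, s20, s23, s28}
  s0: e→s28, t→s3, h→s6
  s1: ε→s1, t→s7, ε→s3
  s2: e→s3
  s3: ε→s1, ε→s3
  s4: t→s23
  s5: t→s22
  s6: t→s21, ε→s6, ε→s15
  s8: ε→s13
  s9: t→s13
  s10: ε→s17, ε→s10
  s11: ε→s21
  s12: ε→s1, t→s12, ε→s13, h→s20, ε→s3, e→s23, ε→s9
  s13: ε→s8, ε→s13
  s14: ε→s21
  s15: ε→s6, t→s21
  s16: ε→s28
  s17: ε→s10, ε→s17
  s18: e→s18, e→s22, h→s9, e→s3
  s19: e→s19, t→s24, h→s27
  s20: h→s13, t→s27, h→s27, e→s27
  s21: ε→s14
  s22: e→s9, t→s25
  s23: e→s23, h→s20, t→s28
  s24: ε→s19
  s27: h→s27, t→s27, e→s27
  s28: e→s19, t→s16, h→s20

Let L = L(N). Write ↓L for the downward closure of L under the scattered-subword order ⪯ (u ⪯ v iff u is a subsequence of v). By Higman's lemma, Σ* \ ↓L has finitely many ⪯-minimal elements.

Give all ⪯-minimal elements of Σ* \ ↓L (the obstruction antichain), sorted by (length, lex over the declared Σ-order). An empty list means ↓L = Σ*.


|Q|=29, |F|=5, |δ|=58 (23 ε).
min D↑ (6 st, q0=0, F={3}): 0:h→1,e→2,t→0 1:h→3,e→3,t→3 2:h→1,e→2,t→4 3:h→3,e→3,t→3 4:h→1,e→5,t→4 5:h→3,e→5,t→5 (ε-aug+det+¬).
'hh': N↓-sim [14, 4, 3] end={s13,s27,s8} ∉↓L; 2/2 del acc.
'he': run [14, 4, 1] end={s27} ∉↓L; 2/2 single-dels accept.
'ht': run [14, 4, 1] end={s27} — reject; 2/2 deletions ∈↓L.
'eteh': run [14, 9, 8, 3, 1] end={s27} rej; 4/4 deletions ∈↓L.
4 minimals (antichain).

min(Σ*\↓L) = [hh, he, ht, eteh].


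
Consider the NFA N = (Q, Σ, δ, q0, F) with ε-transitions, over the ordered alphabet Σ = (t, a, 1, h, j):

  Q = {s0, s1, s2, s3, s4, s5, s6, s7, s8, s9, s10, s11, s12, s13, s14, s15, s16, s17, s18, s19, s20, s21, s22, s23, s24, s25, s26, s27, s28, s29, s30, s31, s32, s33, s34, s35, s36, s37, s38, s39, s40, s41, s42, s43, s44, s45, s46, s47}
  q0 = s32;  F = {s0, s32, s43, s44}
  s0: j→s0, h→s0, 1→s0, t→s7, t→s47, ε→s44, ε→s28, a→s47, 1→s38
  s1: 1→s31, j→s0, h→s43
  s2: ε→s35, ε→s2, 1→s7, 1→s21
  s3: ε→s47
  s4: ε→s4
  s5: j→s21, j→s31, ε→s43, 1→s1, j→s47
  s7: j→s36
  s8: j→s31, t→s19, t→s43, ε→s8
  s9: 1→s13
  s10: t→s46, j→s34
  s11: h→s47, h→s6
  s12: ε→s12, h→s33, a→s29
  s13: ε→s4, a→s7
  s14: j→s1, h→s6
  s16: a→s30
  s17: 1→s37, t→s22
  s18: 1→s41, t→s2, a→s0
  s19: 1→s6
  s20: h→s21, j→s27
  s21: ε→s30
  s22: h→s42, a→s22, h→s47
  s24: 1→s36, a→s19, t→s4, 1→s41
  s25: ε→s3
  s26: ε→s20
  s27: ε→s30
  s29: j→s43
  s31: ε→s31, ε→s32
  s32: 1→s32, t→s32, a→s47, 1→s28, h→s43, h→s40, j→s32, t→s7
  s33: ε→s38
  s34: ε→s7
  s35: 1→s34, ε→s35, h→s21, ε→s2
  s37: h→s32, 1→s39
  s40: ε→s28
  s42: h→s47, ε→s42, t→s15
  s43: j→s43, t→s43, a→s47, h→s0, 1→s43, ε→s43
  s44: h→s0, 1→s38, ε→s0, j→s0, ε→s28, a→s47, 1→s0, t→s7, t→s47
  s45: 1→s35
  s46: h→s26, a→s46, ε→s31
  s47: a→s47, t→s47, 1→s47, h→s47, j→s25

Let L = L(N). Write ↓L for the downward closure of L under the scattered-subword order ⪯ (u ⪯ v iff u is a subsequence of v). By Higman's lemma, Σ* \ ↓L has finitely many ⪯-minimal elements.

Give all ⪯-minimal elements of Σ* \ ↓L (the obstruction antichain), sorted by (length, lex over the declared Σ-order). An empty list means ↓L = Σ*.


|Q|=48, |F|=4, |δ|=107 (26 ε).
min D↑ (4 st, q0=0, F={1}): 0:t→0,a→1,1→0,h→2,j→0 1:t→1,a→1,1→1,h→1,j→1 2:t→2,a→1,1→2,h→3,j→2 3:t→1,a→1,1→3,h→3,j→3 [Hopcroft].
'a': run [12, 3] end={s25,s3,s47} rej; 1/1 del acc.
'hht': N↓-sim [12, 11, 9, 5] end={s25,s3,s36,s47,s7} ∉↓L; 3/3 single-dels accept.
2 obstructions.

A = [a, hht].


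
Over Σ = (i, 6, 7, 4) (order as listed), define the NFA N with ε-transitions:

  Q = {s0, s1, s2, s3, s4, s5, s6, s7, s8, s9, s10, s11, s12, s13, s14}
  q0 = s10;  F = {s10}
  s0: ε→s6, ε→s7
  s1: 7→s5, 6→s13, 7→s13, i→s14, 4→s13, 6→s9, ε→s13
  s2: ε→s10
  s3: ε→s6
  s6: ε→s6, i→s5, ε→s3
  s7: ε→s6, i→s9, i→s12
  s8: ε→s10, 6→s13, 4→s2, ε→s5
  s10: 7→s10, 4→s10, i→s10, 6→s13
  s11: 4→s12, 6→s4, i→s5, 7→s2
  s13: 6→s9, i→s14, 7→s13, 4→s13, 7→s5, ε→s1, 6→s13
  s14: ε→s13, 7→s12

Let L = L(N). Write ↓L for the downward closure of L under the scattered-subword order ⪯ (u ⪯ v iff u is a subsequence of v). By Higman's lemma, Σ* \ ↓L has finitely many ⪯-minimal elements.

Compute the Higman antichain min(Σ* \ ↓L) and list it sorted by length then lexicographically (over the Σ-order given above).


|Q|=15, |F|=1, |δ|=38 (12 ε).
min D↑ (2 st, q0=0, F={1}): 0:i→0,6→1,7→0,4→0 1:i→1,6→1,7→1,4→1 (ε-aug+det+¬).
'6': run [7, 6] end={s1,s12,s13,s14,s5,s9} — reject; 1/1 deletions ∈↓L.
1 minimals (antichain).

Antichain: [6].


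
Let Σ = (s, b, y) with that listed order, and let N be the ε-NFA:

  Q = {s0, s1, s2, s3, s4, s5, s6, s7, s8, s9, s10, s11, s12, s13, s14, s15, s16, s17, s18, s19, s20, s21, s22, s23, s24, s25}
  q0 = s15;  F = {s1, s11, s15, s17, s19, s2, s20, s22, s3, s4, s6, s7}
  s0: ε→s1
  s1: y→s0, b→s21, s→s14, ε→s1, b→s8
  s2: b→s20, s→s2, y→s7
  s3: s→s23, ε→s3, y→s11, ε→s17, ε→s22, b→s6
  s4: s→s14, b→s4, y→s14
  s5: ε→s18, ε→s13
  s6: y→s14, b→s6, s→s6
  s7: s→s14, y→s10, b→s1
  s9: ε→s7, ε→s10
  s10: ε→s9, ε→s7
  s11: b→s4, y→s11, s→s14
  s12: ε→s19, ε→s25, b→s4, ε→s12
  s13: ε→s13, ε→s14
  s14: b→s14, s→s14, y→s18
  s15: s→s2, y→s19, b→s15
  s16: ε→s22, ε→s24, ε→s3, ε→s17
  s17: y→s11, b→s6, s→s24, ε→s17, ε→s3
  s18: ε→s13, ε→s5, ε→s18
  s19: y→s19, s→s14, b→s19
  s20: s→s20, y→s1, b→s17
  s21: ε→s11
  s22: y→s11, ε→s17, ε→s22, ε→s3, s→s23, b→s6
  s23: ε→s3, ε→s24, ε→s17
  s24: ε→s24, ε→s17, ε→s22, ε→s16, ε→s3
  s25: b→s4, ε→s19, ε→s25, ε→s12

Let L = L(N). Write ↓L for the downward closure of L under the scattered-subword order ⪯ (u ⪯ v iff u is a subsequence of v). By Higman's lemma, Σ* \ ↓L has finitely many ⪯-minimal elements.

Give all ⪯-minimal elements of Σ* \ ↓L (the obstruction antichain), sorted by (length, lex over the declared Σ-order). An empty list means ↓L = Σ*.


|Q|=26, |F|=12, |δ|=82 (40 ε).
min D↑ (11 st, q0=0, F={5}): 0:s→1,b→0,y→2 1:s→1,b→3,y→4 2:s→5,b→2,y→2 3:s→3,b→6,y→7 4:s→5,b→7,y→4 5:s→5,b→5,y→5 6:s→6,b→8,y→9 7:s→5,b→9,y→7 8:s→8,b→8,y→5 9:s→5,b→10,y→9 10:s→5,b→10,y→5 (ε-aug+det+¬).
'ys': |S_i|=[24, 14, 4] end={s13,s14,s18,s5} rej; 2/2 deletions ∈↓L.
'sbbby': run [24, 22, 18, 15, 6, 4] end={s13,s14,s18,s5} — reject; 5/5 deletions ∈↓L.
2 words, ⪯-incomp.

Antichain: [ys, sbbby].


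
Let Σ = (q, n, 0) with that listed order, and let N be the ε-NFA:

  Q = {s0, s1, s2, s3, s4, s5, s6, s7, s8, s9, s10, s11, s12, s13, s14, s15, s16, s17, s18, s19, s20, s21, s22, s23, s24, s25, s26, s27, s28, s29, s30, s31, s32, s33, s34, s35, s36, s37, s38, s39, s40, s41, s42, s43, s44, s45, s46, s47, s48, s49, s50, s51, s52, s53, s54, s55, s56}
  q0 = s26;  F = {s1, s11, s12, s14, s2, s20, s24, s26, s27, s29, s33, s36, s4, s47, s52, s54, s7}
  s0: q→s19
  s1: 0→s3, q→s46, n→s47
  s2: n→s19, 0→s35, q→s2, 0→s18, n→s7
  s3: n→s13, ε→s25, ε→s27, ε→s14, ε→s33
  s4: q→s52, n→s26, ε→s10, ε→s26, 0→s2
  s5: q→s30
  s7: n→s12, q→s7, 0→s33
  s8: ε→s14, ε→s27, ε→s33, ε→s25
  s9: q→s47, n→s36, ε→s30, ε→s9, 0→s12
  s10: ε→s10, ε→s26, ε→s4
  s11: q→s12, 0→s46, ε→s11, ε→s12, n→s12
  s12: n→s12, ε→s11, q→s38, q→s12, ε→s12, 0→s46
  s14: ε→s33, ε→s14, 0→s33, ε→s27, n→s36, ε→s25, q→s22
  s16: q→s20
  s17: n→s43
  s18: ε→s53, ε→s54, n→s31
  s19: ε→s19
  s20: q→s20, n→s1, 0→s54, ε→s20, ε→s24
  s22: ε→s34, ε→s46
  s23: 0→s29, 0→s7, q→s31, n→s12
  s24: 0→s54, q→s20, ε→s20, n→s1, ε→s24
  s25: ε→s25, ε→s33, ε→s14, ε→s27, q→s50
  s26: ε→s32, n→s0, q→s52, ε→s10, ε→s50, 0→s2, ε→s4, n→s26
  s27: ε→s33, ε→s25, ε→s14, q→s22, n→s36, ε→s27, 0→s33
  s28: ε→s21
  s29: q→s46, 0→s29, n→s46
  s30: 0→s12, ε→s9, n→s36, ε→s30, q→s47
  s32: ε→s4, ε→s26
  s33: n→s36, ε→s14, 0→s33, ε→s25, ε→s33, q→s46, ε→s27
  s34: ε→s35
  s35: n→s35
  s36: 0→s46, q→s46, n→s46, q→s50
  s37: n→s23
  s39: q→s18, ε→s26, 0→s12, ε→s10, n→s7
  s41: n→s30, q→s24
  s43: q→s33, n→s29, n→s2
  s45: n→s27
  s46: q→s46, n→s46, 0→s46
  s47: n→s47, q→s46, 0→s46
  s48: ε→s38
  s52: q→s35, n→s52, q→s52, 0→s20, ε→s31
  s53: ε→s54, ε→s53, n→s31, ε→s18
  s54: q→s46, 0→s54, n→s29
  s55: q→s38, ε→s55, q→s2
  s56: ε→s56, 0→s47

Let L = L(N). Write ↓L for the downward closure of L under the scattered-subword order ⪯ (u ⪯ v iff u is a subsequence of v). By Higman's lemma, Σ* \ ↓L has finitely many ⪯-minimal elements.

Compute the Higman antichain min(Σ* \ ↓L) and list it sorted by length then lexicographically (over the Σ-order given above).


min(Σ*\↓L) = [00q, q0nq, 0nn0, 00nn].

|Q|=57, |F|=17, |δ|=155 (63 ε).
min D↑ (13 st, q0=0, F={9}): 0:q→1,n→0,0→2 1:q→1,n→1,0→3 2:q→2,n→4,0→5 3:q→3,n→6,0→5 4:q→4,n→7,0→8 5:q→9,n→10,0→5 6:q→9,n→11,0→8 7:q→7,n→7,0→9 8:q→9,n→12,0→8 9:q→9,n→9,0→9 10:q→9,n→9,0→10 11:q→9,n→11,0→9 12:q→9,n→9,0→9 (ε-aug+det+¬).
'00q': run [33, 27, 17, 5] end={s22,s34,s35,s46,s50} rej; 3/3 deletions ∈↓L.
'q0nq': N↓-sim [33, 28, 21, 16, 5] end={s22,s34,s35,s46,s50} rej; 4/4 del acc.
'0nn0': |S_i|=[33, 27, 21, 9, 1] end={s46} ∉↓L; 4/4 del acc.
'00nn': run [33, 27, 17, 7, 2] end={s35,s46} — reject; 4/4 deletions ∈↓L.
4 minimals (antichain).


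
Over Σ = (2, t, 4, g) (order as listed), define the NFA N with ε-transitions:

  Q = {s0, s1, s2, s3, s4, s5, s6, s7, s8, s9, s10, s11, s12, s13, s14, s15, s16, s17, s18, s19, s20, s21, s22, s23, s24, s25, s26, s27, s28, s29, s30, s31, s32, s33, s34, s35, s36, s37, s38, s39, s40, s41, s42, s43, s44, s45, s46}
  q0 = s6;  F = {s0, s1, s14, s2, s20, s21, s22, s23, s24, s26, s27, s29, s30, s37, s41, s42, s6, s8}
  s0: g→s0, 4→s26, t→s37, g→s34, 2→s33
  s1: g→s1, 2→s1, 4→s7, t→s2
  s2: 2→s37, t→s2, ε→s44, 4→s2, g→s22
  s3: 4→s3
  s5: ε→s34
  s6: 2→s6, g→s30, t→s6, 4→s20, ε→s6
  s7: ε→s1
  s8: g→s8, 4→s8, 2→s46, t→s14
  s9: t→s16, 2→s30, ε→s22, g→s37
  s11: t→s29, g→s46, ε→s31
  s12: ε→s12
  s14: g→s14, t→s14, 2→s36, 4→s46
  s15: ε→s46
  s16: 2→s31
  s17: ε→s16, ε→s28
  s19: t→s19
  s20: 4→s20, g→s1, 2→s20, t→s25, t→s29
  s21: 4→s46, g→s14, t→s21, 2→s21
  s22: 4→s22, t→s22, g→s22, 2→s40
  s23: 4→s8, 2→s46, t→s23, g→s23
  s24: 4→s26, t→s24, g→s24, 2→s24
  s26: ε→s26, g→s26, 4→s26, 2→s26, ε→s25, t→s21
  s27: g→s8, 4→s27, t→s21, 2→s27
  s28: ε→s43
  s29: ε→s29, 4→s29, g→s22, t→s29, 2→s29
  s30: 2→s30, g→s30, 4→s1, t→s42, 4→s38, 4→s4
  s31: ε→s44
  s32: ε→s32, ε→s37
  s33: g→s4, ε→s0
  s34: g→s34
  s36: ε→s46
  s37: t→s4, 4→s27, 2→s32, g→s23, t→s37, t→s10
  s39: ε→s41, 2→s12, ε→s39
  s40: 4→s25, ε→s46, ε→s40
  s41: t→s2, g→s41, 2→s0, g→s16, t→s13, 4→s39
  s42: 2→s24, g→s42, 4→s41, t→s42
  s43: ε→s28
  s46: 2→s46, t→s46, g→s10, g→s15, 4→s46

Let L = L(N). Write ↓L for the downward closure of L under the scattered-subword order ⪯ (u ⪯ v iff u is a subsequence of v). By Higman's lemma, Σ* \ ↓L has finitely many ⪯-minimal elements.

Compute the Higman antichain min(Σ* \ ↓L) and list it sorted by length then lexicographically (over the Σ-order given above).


min(Σ*\↓L) = [4tg2, gt24t4].

|Q|=47, |F|=18, |δ|=121 (24 ε).
min D↑ (19 st, q0=0, F={10}): 0:2→0,t→0,4→1,g→2 1:2→1,t→3,4→1,g→4 2:2→2,t→5,4→4,g→2 3:2→3,t→3,4→3,g→6 4:2→4,t→7,4→4,g→4 5:2→8,t→5,4→9,g→5 6:2→10,t→6,4→6,g→6 7:2→11,t→7,4→7,g→6 8:2→8,t→8,4→12,g→8 9:2→13,t→7,4→9,g→9 10:2→10,t→10,4→10,g→10 11:2→11,t→11,4→14,g→15 12:2→12,t→16,4→12,g→12 13:2→13,t→11,4→12,g→13 14:2→14,t→16,4→14,g→17 15:2→10,t→15,4→17,g→15 16:2→16,t→16,4→10,g→18 17:2→10,t→18,4→17,g→17 18:2→10,t→18,4→10,g→18.
'4tg2': N↓-sim [36, 32, 19, 10, 6] end={s10,s15,s25,s36,s40,s46} ∉↓L; 4/4 del acc.
'gt24t4': run [36, 33, 29, 22, 10, 6, 3] end={s10,s15,s46} ∉↓L; 6/6 deletions ∈↓L.
2 minimals (antichain).


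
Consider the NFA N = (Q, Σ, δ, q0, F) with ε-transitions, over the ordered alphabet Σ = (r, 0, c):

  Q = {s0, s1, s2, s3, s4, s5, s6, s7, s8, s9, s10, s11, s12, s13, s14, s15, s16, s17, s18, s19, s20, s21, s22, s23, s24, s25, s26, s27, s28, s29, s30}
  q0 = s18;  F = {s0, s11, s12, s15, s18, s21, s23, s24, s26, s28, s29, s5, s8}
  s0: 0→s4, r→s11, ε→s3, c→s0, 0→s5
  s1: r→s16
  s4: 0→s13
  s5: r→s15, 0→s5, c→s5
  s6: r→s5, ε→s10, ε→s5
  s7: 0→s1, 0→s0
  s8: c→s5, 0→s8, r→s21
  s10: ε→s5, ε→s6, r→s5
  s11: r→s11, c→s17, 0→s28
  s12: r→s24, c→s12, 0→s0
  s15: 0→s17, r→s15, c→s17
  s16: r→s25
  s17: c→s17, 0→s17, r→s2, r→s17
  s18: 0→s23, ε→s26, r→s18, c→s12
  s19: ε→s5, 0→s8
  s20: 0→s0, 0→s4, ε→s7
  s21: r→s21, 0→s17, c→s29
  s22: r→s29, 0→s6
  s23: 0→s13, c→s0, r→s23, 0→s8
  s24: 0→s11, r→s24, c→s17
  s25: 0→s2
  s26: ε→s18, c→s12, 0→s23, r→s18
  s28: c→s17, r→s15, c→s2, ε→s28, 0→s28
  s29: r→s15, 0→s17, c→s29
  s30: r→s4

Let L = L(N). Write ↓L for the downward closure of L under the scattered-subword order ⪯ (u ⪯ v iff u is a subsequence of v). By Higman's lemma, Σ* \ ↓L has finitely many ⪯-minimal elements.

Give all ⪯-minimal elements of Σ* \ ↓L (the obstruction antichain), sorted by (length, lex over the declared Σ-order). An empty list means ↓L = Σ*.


A = [crc, 00r0].

|Q|=31, |F|=13, |δ|=70 (10 ε).
min D↑ (13 st, q0=0, F={9}): 0:r→0,0→1,c→2 1:r→1,0→3,c→4 2:r→5,0→4,c→2 3:r→6,0→3,c→7 4:r→8,0→7,c→4 5:r→5,0→8,c→9 6:r→6,0→9,c→10 7:r→11,0→7,c→7 8:r→8,0→12,c→9 9:r→9,0→9,c→9 10:r→11,0→9,c→10 11:r→11,0→9,c→9 12:r→11,0→12,c→9 [Hopcroft].
'crc': run [18, 13, 6, 2] end={s17,s2} ∉↓L; 3/3 del acc.
'00r0': run [18, 14, 10, 5, 2] end={s17,s2} — reject; 4/4 deletions ∈↓L.
2 words, ⪯-incomp.


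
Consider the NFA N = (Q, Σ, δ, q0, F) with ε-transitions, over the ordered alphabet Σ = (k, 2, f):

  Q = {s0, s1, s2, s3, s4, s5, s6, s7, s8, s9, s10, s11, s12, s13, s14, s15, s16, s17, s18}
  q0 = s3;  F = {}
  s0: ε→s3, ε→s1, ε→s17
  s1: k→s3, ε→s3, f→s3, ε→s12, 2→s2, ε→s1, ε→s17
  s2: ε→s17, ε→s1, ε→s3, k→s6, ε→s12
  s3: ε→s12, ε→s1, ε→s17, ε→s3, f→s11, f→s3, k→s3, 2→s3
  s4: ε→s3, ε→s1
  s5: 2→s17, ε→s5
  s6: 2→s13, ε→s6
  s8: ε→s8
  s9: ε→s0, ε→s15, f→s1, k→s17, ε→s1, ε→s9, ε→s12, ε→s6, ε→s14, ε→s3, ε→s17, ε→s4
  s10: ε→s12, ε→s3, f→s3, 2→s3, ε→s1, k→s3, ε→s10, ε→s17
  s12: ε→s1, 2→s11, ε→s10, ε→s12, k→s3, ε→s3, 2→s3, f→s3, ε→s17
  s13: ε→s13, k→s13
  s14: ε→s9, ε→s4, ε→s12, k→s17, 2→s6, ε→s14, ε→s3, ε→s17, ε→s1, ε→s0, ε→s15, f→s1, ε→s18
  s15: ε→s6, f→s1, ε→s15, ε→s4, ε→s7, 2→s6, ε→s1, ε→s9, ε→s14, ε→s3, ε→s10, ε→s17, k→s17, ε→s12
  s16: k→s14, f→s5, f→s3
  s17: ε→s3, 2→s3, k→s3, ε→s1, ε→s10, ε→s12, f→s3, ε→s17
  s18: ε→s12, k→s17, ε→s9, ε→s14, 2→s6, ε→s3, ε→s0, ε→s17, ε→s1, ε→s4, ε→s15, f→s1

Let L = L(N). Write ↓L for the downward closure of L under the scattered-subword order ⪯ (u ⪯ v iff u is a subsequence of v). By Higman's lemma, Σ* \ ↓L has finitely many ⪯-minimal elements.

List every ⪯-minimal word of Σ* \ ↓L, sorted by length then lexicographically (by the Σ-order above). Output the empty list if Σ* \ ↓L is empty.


|Q|=19, |F|=0, |δ|=111 (76 ε).
min D↑ (1 st, q0=0, F={0}): 0:k→0,2→0,f→0 [Hopcroft].
ε ∈ L(D↑) ⇒ ↓L = ∅.

min(Σ*\↓L) = [ε].


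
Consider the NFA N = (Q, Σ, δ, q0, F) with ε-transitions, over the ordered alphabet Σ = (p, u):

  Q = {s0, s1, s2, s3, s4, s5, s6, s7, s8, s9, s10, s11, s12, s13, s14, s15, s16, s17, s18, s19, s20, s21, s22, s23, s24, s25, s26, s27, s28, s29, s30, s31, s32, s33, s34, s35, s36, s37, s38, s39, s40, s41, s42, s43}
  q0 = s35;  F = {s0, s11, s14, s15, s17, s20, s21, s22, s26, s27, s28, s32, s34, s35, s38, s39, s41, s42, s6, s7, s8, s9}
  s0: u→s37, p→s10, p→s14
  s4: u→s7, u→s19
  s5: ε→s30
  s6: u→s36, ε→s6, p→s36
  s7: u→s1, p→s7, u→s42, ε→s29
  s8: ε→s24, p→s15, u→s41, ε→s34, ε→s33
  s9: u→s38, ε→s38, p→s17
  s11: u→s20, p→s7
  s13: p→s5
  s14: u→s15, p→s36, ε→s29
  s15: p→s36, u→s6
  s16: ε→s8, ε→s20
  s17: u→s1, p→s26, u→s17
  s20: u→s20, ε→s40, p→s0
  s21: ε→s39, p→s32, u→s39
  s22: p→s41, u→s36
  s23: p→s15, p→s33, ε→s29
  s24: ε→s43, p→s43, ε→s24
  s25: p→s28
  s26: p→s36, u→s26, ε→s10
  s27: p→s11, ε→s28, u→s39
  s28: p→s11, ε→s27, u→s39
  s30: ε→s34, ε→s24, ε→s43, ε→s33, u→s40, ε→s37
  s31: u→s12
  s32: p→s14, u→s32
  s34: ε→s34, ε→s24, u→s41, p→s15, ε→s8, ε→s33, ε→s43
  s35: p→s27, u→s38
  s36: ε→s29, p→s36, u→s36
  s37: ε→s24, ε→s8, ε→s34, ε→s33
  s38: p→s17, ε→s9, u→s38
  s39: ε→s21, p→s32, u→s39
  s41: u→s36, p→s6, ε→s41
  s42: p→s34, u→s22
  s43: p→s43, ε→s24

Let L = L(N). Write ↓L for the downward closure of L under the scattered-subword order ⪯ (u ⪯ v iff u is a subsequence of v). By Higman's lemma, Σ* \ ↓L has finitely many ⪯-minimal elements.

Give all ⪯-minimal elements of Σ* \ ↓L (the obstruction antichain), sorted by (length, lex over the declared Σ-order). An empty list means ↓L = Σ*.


|Q|=44, |F|=22, |δ|=96 (37 ε).
min D↑ (19 st, q0=0, F={13}): 0:p→1,u→2 1:p→3,u→4 2:p→5,u→2 3:p→6,u→7 4:p→8,u→4 5:p→9,u→5 6:p→6,u→10 7:p→11,u→7 8:p→12,u→8 9:p→13,u→9 10:p→14,u→15 11:p→12,u→14 12:p→13,u→16 13:p→13,u→13 14:p→16,u→17 15:p→17,u→13 16:p→13,u→18 17:p→18,u→13 18:p→13,u→13 (ε-aug+det+¬).
'uppp': run [31, 26, 18, 9, 4] end={s24,s29,s36,s43} — reject; 4/4 deletions ∈↓L.
'pppuuu': run [31, 28, 23, 18, 14, 5, 2] end={s29,s36} rej; 6/6 single-dels accept.
2 words, ⪯-incomp.

A = [uppp, pppuuu].


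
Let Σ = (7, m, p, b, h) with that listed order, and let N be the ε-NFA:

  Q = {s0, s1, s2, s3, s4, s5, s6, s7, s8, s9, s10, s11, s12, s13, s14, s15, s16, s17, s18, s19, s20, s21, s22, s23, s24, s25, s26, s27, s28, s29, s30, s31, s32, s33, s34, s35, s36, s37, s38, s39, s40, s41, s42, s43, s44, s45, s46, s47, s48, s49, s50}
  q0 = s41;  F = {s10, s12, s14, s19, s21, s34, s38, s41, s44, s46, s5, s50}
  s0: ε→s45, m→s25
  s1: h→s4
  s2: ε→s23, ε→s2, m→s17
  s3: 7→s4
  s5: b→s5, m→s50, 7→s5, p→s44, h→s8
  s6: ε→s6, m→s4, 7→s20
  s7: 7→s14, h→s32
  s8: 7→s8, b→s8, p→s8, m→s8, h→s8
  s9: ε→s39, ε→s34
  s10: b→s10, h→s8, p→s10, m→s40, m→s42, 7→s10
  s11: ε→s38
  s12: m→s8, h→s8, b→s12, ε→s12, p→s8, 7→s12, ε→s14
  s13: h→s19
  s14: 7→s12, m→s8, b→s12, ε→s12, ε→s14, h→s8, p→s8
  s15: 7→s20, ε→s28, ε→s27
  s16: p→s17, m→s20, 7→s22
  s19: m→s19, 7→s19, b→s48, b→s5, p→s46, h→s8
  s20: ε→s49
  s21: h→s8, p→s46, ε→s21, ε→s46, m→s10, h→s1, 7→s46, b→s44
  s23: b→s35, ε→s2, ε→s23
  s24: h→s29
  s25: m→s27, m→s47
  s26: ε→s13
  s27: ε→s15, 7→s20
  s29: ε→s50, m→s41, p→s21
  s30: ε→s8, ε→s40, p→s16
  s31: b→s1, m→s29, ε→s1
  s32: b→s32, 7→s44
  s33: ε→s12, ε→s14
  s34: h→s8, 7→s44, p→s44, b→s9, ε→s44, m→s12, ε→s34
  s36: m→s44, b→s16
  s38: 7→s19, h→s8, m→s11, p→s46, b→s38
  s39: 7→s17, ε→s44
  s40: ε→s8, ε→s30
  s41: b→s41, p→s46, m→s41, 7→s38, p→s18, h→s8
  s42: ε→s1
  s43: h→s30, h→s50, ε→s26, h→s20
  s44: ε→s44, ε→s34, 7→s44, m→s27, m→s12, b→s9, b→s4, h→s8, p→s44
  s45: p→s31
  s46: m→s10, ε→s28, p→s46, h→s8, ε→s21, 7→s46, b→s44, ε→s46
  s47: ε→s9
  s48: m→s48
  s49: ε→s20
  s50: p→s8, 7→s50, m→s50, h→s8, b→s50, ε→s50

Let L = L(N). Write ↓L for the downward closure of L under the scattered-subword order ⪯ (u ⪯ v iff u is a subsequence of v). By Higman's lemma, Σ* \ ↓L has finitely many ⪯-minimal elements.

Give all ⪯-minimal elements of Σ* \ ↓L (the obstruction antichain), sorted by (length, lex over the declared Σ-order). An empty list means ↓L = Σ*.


min(Σ*\↓L) = [h, pmm, pbmp, 77bmp].

|Q|=51, |F|=12, |δ|=145 (41 ε).
min D↑ (10 st, q0=0, F={3}): 0:7→1,m→0,p→2,b→0,h→3 1:7→4,m→1,p→2,b→1,h→3 2:7→2,m→5,p→2,b→6,h→3 3:7→3,m→3,p→3,b→3,h→3 4:7→4,m→4,p→2,b→7,h→3 5:7→5,m→3,p→5,b→5,h→3 6:7→6,m→8,p→6,b→6,h→3 7:7→7,m→9,p→6,b→7,h→3 8:7→8,m→3,p→3,b→8,h→3 9:7→9,m→9,p→3,b→9,h→3 [Hopcroft].
'h': run [31, 3] end={s1,s4,s8} rej; 1/1 deletions ∈↓L.
'pmm': |S_i|=[31, 24, 17, 11] end={s1,s16,s17,s20,s22,s30,s4,s40,s42,s49,s8} rej; 3/3 deletions ∈↓L.
'pbmp': N↓-sim [31, 24, 21, 16, 6] end={s16,s17,s20,s22,s49,s8} — reject; 4/4 single-dels accept.
'77bmp': N↓-sim [31, 29, 27, 24, 18, 6] end={s16,s17,s20,s22,s49,s8} — reject; 5/5 del acc.
4 minimals (antichain).
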